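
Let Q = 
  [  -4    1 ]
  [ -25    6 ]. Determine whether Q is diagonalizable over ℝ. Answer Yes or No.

No

Characteristic polynomial: p(s) = s^2 - 2s + 1 = (s - 1)^2.
s = 1 has algebraic multiplicity 2; rank(Q − 1I) = 1, so geometric multiplicity = 1.
Geometric multiplicity < algebraic multiplicity, so Q is not diagonalizable.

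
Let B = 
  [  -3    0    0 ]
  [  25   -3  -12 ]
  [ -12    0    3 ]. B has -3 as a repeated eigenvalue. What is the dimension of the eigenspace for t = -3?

B + 3I = [[0, 0, 0], [25, 0, -12], [-12, 0, 6]].
This matrix has rank 2, so its null space has dimension 3 − 2 = 1.

1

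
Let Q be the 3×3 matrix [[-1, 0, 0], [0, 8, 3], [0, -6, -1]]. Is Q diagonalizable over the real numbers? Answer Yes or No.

Characteristic polynomial: p(t) = t^3 - 6t^2 + 3t + 10 = (t - 5)(t - 2)(t + 1).
All 3 eigenvalues are distinct, so Q is diagonalizable.

Yes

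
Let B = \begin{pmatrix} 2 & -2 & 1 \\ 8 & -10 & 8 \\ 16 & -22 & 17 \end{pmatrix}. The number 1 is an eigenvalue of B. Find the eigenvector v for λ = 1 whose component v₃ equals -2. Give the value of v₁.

B − 1I = [[1, -2, 1], [8, -11, 8], [16, -22, 16]].
Solving (B − 1I)v = 0 gives the eigenspace spanned by (2, 0, -2).
With v₃ = -2, v = (2, 0, -2), so v₁ = 2.

2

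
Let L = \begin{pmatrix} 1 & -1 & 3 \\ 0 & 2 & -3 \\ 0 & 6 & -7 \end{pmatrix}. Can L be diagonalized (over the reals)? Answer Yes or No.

Characteristic polynomial: p(r) = r^3 + 4r^2 - r - 4 = (r - 1)(r + 1)(r + 4).
All 3 eigenvalues are distinct, so L is diagonalizable.

Yes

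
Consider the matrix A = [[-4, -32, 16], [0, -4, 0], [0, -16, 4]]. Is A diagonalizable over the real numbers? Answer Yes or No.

Yes

Characteristic polynomial: p(s) = s^3 + 4s^2 - 16s - 64 = (s - 4)(s + 4)^2.
s = -4 has algebraic multiplicity 2; rank(A + 4I) = 1, so geometric multiplicity = 2.
Every eigenvalue has geometric = algebraic multiplicity, so A is diagonalizable.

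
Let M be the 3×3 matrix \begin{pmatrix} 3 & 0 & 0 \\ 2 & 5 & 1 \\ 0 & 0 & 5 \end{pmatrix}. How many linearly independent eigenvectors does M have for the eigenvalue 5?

M − 5I = [[-2, 0, 0], [2, 0, 1], [0, 0, 0]].
This matrix has rank 2, so its null space has dimension 3 − 2 = 1.

1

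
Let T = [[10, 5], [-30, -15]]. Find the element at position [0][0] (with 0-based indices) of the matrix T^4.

Characteristic polynomial: s^2 + 5s = s(s + 5), so the eigenvalues are -5, 0.
s=-5: eigenvector (1, -3).
s=0: eigenvector (1, -2).
P = [[1, 1], [-3, -2]], D = diag(-5, 0), P⁻¹ = [[-2, -1], [3, 1]].
T⁴ = P·diag(625, 0)·P⁻¹ = [[-1250, -625], [3750, 1875]].
The requested entry is -1250.

-1250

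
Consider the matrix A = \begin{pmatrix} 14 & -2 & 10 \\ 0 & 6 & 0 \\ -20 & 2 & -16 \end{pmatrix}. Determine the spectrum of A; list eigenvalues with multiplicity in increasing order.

-6, 4, 6

Characteristic polynomial: p(t) = t^3 - 4t^2 - 36t + 144 = (t - 6)(t - 4)(t + 6).
Roots (with multiplicity): -6, 4, 6.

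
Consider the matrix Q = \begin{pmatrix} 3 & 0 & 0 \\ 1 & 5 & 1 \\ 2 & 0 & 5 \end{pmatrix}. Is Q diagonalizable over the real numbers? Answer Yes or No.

No

Characteristic polynomial: p(t) = t^3 - 13t^2 + 55t - 75 = (t - 5)^2(t - 3).
t = 5 has algebraic multiplicity 2; rank(Q − 5I) = 2, so geometric multiplicity = 1.
Geometric multiplicity < algebraic multiplicity, so Q is not diagonalizable.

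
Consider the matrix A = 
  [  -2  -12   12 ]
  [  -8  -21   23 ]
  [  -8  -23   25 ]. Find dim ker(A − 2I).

1

A − 2I = [[-4, -12, 12], [-8, -23, 23], [-8, -23, 23]].
This matrix has rank 2, so its null space has dimension 3 − 2 = 1.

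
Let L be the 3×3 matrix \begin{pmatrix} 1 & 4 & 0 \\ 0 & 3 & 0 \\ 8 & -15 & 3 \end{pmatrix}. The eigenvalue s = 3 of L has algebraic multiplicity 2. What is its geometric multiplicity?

L − 3I = [[-2, 4, 0], [0, 0, 0], [8, -15, 0]].
This matrix has rank 2, so its null space has dimension 3 − 2 = 1.

1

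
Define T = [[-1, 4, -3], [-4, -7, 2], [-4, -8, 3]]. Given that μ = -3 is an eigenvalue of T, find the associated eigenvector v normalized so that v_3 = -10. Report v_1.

5

T + 3I = [[2, 4, -3], [-4, -4, 2], [-4, -8, 6]].
Solving (T + 3I)v = 0 gives the eigenspace spanned by (5, -10, -10).
With v_3 = -10, v = (5, -10, -10), so v_1 = 5.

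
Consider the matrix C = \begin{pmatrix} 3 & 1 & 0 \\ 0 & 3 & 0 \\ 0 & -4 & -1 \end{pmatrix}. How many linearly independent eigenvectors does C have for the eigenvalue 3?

1

C − 3I = [[0, 1, 0], [0, 0, 0], [0, -4, -4]].
This matrix has rank 2, so its null space has dimension 3 − 2 = 1.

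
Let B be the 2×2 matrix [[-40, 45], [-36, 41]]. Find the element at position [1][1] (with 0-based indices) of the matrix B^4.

Characteristic polynomial: r^2 - r - 20 = (r - 5)(r + 4), so the eigenvalues are -4, 5.
r=-4: eigenvector (5, 4).
r=5: eigenvector (1, 1).
P = [[5, 1], [4, 1]], D = diag(-4, 5), P⁻¹ = [[1, -1], [-4, 5]].
B⁴ = P·diag(256, 625)·P⁻¹ = [[-1220, 1845], [-1476, 2101]].
The requested entry is 2101.

2101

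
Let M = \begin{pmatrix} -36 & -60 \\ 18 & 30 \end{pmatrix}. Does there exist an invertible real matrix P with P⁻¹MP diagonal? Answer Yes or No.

Yes

Characteristic polynomial: p(λ) = λ^2 + 6λ = λ(λ + 6).
All 2 eigenvalues are distinct, so M is diagonalizable.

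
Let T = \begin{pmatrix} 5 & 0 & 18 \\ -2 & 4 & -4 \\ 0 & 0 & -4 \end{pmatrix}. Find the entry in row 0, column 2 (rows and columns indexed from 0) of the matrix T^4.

Characteristic polynomial: r^3 - 5r^2 - 16r + 80 = (r - 5)(r - 4)(r + 4), so the eigenvalues are -4, 4, 5.
r=5: eigenvector (1, -2, 0).
r=4: eigenvector (0, 1, 0).
r=-4: eigenvector (-2, 0, 1).
P = [[1, 0, -2], [-2, 1, 0], [0, 0, 1]], D = diag(5, 4, -4), P⁻¹ = [[1, 0, 2], [2, 1, 4], [0, 0, 1]].
T⁴ = P·diag(625, 256, 256)·P⁻¹ = [[625, 0, 738], [-738, 256, -1476], [0, 0, 256]].
The requested entry is 738.

738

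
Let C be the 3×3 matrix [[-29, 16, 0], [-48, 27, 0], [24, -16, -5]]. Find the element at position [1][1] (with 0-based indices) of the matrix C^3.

Characteristic polynomial: t^3 + 7t^2 - 5t - 75 = (t - 3)(t + 5)^2, so the eigenvalues are -5, -5, 3.
t=3: eigenvector (1, 2, -1).
t=-5: eigenvector (-2, -3, 2).
t=-5: eigenvector (0, 0, 1).
P = [[1, -2, 0], [2, -3, 0], [-1, 2, 1]], D = diag(3, -5, -5), P⁻¹ = [[-3, 2, 0], [-2, 1, 0], [1, 0, 1]].
C³ = P·diag(27, -125, -125)·P⁻¹ = [[-581, 304, 0], [-912, 483, 0], [456, -304, -125]].
The requested entry is 483.

483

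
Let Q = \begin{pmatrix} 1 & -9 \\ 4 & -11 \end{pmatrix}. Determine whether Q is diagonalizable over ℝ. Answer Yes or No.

No

Characteristic polynomial: p(μ) = μ^2 + 10μ + 25 = (μ + 5)^2.
μ = -5 has algebraic multiplicity 2; rank(Q + 5I) = 1, so geometric multiplicity = 1.
Geometric multiplicity < algebraic multiplicity, so Q is not diagonalizable.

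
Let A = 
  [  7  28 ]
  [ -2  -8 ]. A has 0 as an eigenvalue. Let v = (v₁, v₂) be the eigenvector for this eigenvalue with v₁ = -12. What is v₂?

A = [[7, 28], [-2, -8]].
Solving (A)v = 0 gives the eigenspace spanned by (-12, 3).
With v₁ = -12, v = (-12, 3), so v₂ = 3.

3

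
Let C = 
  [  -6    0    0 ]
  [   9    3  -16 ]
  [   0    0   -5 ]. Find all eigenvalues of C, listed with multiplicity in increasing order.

Characteristic polynomial: p(t) = t^3 + 8t^2 - 3t - 90 = (t - 3)(t + 5)(t + 6).
Roots (with multiplicity): -6, -5, 3.

-6, -5, 3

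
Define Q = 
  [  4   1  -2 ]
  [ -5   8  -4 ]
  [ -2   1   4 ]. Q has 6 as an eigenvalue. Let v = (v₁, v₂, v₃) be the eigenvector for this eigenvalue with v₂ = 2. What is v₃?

1

Q − 6I = [[-2, 1, -2], [-5, 2, -4], [-2, 1, -2]].
Solving (Q − 6I)v = 0 gives the eigenspace spanned by (0, 2, 1).
With v₂ = 2, v = (0, 2, 1), so v₃ = 1.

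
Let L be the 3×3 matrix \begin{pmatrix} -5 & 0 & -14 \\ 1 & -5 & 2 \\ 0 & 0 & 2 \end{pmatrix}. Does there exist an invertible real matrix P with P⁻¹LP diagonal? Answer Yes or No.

No

Characteristic polynomial: p(t) = t^3 + 8t^2 + 5t - 50 = (t - 2)(t + 5)^2.
t = -5 has algebraic multiplicity 2; rank(L + 5I) = 2, so geometric multiplicity = 1.
Geometric multiplicity < algebraic multiplicity, so L is not diagonalizable.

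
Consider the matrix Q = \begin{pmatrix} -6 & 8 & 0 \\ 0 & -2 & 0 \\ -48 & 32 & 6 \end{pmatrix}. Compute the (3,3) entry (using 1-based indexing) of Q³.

216

Characteristic polynomial: t^3 + 2t^2 - 36t - 72 = (t - 6)(t + 2)(t + 6), so the eigenvalues are -6, -2, 6.
t=-6: eigenvector (1, 0, 4).
t=-2: eigenvector (2, 1, 8).
t=6: eigenvector (0, 0, 1).
P = [[1, 2, 0], [0, 1, 0], [4, 8, 1]], D = diag(-6, -2, 6), P⁻¹ = [[1, -2, 0], [0, 1, 0], [-4, 0, 1]].
Q³ = P·diag(-216, -8, 216)·P⁻¹ = [[-216, 416, 0], [0, -8, 0], [-1728, 1664, 216]].
The requested entry is 216.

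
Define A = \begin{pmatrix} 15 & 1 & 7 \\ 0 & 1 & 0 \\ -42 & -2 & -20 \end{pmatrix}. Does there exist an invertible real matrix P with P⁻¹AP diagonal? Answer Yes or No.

Characteristic polynomial: p(t) = t^3 + 4t^2 - 11t + 6 = (t - 1)^2(t + 6).
t = 1 has algebraic multiplicity 2; rank(A − 1I) = 2, so geometric multiplicity = 1.
Geometric multiplicity < algebraic multiplicity, so A is not diagonalizable.

No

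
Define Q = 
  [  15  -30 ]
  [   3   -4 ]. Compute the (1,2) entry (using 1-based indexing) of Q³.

-2730

Characteristic polynomial: s^2 - 11s + 30 = (s - 6)(s - 5), so the eigenvalues are 5, 6.
s=6: eigenvector (10, 3).
s=5: eigenvector (3, 1).
P = [[10, 3], [3, 1]], D = diag(6, 5), P⁻¹ = [[1, -3], [-3, 10]].
Q³ = P·diag(216, 125)·P⁻¹ = [[1035, -2730], [273, -694]].
The requested entry is -2730.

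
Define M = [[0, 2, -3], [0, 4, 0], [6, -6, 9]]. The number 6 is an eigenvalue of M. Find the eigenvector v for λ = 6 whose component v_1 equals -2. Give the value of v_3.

4

M − 6I = [[-6, 2, -3], [0, -2, 0], [6, -6, 3]].
Solving (M − 6I)v = 0 gives the eigenspace spanned by (-2, 0, 4).
With v_1 = -2, v = (-2, 0, 4), so v_3 = 4.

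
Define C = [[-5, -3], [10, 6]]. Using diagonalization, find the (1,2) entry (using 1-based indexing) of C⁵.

-3

Characteristic polynomial: s^2 - s = s(s - 1), so the eigenvalues are 0, 1.
s=1: eigenvector (1, -2).
s=0: eigenvector (3, -5).
P = [[1, 3], [-2, -5]], D = diag(1, 0), P⁻¹ = [[-5, -3], [2, 1]].
C⁵ = P·diag(1, 0)·P⁻¹ = [[-5, -3], [10, 6]].
The requested entry is -3.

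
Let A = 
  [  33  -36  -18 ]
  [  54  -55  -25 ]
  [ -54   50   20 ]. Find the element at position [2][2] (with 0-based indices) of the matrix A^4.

Characteristic polynomial: μ^3 + 2μ^2 - 33μ - 90 = (μ - 6)(μ + 3)(μ + 5), so the eigenvalues are -5, -3, 6.
μ=-3: eigenvector (1, 2, -2).
μ=-5: eigenvector (0, -1, 2).
μ=6: eigenvector (2, 3, -3).
P = [[1, 0, 2], [2, -1, 3], [-2, 2, -3]], D = diag(-3, -5, 6), P⁻¹ = [[-3, 4, 2], [0, 1, 1], [2, -2, -1]].
A⁴ = P·diag(81, 625, 1296)·P⁻¹ = [[4941, -4860, -2430], [7290, -7753, -4189], [-7290, 8378, 4814]].
The requested entry is 4814.

4814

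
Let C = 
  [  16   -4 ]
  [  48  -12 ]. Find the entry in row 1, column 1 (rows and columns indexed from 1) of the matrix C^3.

256

Characteristic polynomial: t^2 - 4t = t(t - 4), so the eigenvalues are 0, 4.
t=4: eigenvector (1, 3).
t=0: eigenvector (1, 4).
P = [[1, 1], [3, 4]], D = diag(4, 0), P⁻¹ = [[4, -1], [-3, 1]].
C³ = P·diag(64, 0)·P⁻¹ = [[256, -64], [768, -192]].
The requested entry is 256.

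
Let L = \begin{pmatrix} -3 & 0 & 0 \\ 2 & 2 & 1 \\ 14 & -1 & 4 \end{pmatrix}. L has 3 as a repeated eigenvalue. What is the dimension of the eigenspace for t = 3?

L − 3I = [[-6, 0, 0], [2, -1, 1], [14, -1, 1]].
This matrix has rank 2, so its null space has dimension 3 − 2 = 1.

1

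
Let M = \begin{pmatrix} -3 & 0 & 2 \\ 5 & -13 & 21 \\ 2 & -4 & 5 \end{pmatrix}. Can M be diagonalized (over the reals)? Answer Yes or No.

Characteristic polynomial: p(λ) = λ^3 + 11λ^2 + 39λ + 45 = (λ + 3)^2(λ + 5).
λ = -3 has algebraic multiplicity 2; rank(M + 3I) = 2, so geometric multiplicity = 1.
Geometric multiplicity < algebraic multiplicity, so M is not diagonalizable.

No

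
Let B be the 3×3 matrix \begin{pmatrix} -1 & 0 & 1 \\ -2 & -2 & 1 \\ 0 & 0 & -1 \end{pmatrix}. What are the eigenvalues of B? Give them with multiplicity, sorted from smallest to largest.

-2, -1, -1

Characteristic polynomial: p(r) = r^3 + 4r^2 + 5r + 2 = (r + 1)^2(r + 2).
Roots (with multiplicity): -2, -1, -1.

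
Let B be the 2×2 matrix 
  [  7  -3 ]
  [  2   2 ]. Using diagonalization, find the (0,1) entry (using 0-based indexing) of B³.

-183

Characteristic polynomial: s^2 - 9s + 20 = (s - 5)(s - 4), so the eigenvalues are 4, 5.
s=4: eigenvector (1, 1).
s=5: eigenvector (-3, -2).
P = [[1, -3], [1, -2]], D = diag(4, 5), P⁻¹ = [[-2, 3], [-1, 1]].
B³ = P·diag(64, 125)·P⁻¹ = [[247, -183], [122, -58]].
The requested entry is -183.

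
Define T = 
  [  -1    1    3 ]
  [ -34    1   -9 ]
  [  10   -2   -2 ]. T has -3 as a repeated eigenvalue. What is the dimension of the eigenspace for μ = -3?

1

T + 3I = [[2, 1, 3], [-34, 4, -9], [10, -2, 1]].
This matrix has rank 2, so its null space has dimension 3 − 2 = 1.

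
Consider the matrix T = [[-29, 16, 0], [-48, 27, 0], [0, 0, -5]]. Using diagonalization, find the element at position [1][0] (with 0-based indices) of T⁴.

3264

Characteristic polynomial: λ^3 + 7λ^2 - 5λ - 75 = (λ - 3)(λ + 5)^2, so the eigenvalues are -5, -5, 3.
λ=3: eigenvector (1, 2, 0).
λ=-5: eigenvector (-2, -3, 0).
λ=-5: eigenvector (0, 0, 1).
P = [[1, -2, 0], [2, -3, 0], [0, 0, 1]], D = diag(3, -5, -5), P⁻¹ = [[-3, 2, 0], [-2, 1, 0], [0, 0, 1]].
T⁴ = P·diag(81, 625, 625)·P⁻¹ = [[2257, -1088, 0], [3264, -1551, 0], [0, 0, 625]].
The requested entry is 3264.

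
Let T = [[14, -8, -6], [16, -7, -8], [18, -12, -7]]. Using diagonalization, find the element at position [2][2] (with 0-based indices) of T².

Characteristic polynomial: μ^3 - 7μ + 6 = (μ - 2)(μ - 1)(μ + 3), so the eigenvalues are -3, 1, 2.
μ=2: eigenvector (1, 0, 2).
μ=1: eigenvector (-2, -1, -3).
μ=-3: eigenvector (-2, -2, -3).
P = [[1, -2, -2], [0, -1, -2], [2, -3, -3]], D = diag(2, 1, -3), P⁻¹ = [[-3, 0, 2], [-4, 1, 2], [2, -1, -1]].
T² = P·diag(4, 1, 9)·P⁻¹ = [[-40, 16, 22], [-32, 17, 16], [-66, 24, 37]].
The requested entry is 37.

37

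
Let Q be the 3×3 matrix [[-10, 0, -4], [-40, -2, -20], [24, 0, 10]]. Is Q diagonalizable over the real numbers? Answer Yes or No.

Characteristic polynomial: p(μ) = μ^3 + 2μ^2 - 4μ - 8 = (μ - 2)(μ + 2)^2.
μ = -2 has algebraic multiplicity 2; rank(Q + 2I) = 1, so geometric multiplicity = 2.
Every eigenvalue has geometric = algebraic multiplicity, so Q is diagonalizable.

Yes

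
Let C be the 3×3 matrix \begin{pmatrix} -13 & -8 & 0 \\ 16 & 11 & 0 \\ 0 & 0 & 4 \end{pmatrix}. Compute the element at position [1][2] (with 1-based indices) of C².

Characteristic polynomial: s^3 - 2s^2 - 23s + 60 = (s - 4)(s - 3)(s + 5), so the eigenvalues are -5, 3, 4.
s=3: eigenvector (1, -2, 0).
s=4: eigenvector (0, 0, 1).
s=-5: eigenvector (1, -1, 0).
P = [[1, 0, 1], [-2, 0, -1], [0, 1, 0]], D = diag(3, 4, -5), P⁻¹ = [[-1, -1, 0], [0, 0, 1], [2, 1, 0]].
C² = P·diag(9, 16, 25)·P⁻¹ = [[41, 16, 0], [-32, -7, 0], [0, 0, 16]].
The requested entry is 16.

16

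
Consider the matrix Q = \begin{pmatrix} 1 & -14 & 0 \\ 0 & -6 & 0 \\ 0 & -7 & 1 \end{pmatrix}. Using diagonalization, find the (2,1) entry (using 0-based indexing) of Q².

Characteristic polynomial: s^3 + 4s^2 - 11s + 6 = (s - 1)^2(s + 6), so the eigenvalues are -6, 1, 1.
s=1: eigenvector (-3, 0, -2).
s=-6: eigenvector (2, 1, 1).
s=1: eigenvector (5, 0, 3).
P = [[-3, 2, 5], [0, 1, 0], [-2, 1, 3]], D = diag(1, -6, 1), P⁻¹ = [[3, -1, -5], [0, 1, 0], [2, -1, -3]].
Q² = P·diag(1, 36, 1)·P⁻¹ = [[1, 70, 0], [0, 36, 0], [0, 35, 1]].
The requested entry is 35.

35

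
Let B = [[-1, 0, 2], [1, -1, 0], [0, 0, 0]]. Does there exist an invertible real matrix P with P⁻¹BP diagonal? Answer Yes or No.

No

Characteristic polynomial: p(λ) = λ^3 + 2λ^2 + λ = λ(λ + 1)^2.
λ = -1 has algebraic multiplicity 2; rank(B + 1I) = 2, so geometric multiplicity = 1.
Geometric multiplicity < algebraic multiplicity, so B is not diagonalizable.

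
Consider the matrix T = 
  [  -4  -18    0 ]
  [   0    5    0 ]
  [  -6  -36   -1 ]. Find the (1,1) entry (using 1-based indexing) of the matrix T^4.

256

Characteristic polynomial: s^3 - 21s - 20 = (s - 5)(s + 1)(s + 4), so the eigenvalues are -4, -1, 5.
s=-4: eigenvector (1, 0, 2).
s=5: eigenvector (-2, 1, -4).
s=-1: eigenvector (0, 0, 1).
P = [[1, -2, 0], [0, 1, 0], [2, -4, 1]], D = diag(-4, 5, -1), P⁻¹ = [[1, 2, 0], [0, 1, 0], [-2, 0, 1]].
T⁴ = P·diag(256, 625, 1)·P⁻¹ = [[256, -738, 0], [0, 625, 0], [510, -1476, 1]].
The requested entry is 256.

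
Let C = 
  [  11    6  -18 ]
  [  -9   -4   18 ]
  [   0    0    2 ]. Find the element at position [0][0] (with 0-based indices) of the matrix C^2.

67

Characteristic polynomial: s^3 - 9s^2 + 24s - 20 = (s - 5)(s - 2)^2, so the eigenvalues are 2, 2, 5.
s=5: eigenvector (1, -1, 0).
s=2: eigenvector (2, 0, 1).
s=2: eigenvector (-2, 3, 0).
P = [[1, 2, -2], [-1, 0, 3], [0, 1, 0]], D = diag(5, 2, 2), P⁻¹ = [[3, 2, -6], [0, 0, 1], [1, 1, -2]].
C² = P·diag(25, 4, 4)·P⁻¹ = [[67, 42, -126], [-63, -38, 126], [0, 0, 4]].
The requested entry is 67.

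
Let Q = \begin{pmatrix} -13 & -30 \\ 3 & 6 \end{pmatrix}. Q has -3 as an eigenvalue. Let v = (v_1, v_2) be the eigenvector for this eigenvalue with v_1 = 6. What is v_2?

-2

Q + 3I = [[-10, -30], [3, 9]].
Solving (Q + 3I)v = 0 gives the eigenspace spanned by (6, -2).
With v_1 = 6, v = (6, -2), so v_2 = -2.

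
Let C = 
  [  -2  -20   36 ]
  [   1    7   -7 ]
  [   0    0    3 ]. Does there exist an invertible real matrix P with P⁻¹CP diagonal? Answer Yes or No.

No

Characteristic polynomial: p(t) = t^3 - 8t^2 + 21t - 18 = (t - 3)^2(t - 2).
t = 3 has algebraic multiplicity 2; rank(C − 3I) = 2, so geometric multiplicity = 1.
Geometric multiplicity < algebraic multiplicity, so C is not diagonalizable.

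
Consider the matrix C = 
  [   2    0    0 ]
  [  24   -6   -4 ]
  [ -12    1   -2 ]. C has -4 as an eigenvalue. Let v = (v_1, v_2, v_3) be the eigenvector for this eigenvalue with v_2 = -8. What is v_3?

C + 4I = [[6, 0, 0], [24, -2, -4], [-12, 1, 2]].
Solving (C + 4I)v = 0 gives the eigenspace spanned by (0, -8, 4).
With v_2 = -8, v = (0, -8, 4), so v_3 = 4.

4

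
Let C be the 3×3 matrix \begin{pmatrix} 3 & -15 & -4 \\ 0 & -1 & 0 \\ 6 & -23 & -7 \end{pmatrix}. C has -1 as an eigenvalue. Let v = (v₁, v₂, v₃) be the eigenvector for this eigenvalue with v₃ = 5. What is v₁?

C + 1I = [[4, -15, -4], [0, 0, 0], [6, -23, -6]].
Solving (C + 1I)v = 0 gives the eigenspace spanned by (5, 0, 5).
With v₃ = 5, v = (5, 0, 5), so v₁ = 5.

5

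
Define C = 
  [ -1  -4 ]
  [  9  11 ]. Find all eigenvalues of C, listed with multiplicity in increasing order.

Characteristic polynomial: p(s) = s^2 - 10s + 25 = (s - 5)^2.
Roots (with multiplicity): 5, 5.

5, 5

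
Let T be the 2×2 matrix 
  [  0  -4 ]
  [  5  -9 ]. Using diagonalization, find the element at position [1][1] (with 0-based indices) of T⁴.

2101

Characteristic polynomial: λ^2 + 9λ + 20 = (λ + 4)(λ + 5), so the eigenvalues are -5, -4.
λ=-4: eigenvector (1, 1).
λ=-5: eigenvector (4, 5).
P = [[1, 4], [1, 5]], D = diag(-4, -5), P⁻¹ = [[5, -4], [-1, 1]].
T⁴ = P·diag(256, 625)·P⁻¹ = [[-1220, 1476], [-1845, 2101]].
The requested entry is 2101.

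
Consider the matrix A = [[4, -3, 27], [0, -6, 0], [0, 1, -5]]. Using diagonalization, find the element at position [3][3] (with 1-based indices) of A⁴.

625

Characteristic polynomial: r^3 + 7r^2 - 14r - 120 = (r - 4)(r + 5)(r + 6), so the eigenvalues are -6, -5, 4.
r=4: eigenvector (1, 0, 0).
r=-6: eigenvector (3, 1, -1).
r=-5: eigenvector (-3, 0, 1).
P = [[1, 3, -3], [0, 1, 0], [0, -1, 1]], D = diag(4, -6, -5), P⁻¹ = [[1, 0, 3], [0, 1, 0], [0, 1, 1]].
A⁴ = P·diag(256, 1296, 625)·P⁻¹ = [[256, 2013, -1107], [0, 1296, 0], [0, -671, 625]].
The requested entry is 625.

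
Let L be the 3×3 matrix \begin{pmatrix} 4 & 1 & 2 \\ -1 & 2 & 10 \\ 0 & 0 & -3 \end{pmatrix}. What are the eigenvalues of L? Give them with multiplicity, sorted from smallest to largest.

-3, 3, 3

Characteristic polynomial: p(r) = r^3 - 3r^2 - 9r + 27 = (r - 3)^2(r + 3).
Roots (with multiplicity): -3, 3, 3.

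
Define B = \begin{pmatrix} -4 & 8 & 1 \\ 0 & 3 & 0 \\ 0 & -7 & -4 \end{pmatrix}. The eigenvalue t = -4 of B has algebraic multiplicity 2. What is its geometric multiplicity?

1

B + 4I = [[0, 8, 1], [0, 7, 0], [0, -7, 0]].
This matrix has rank 2, so its null space has dimension 3 − 2 = 1.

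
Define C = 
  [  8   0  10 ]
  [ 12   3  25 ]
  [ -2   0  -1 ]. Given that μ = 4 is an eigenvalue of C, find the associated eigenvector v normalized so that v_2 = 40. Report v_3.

-8

C − 4I = [[4, 0, 10], [12, -1, 25], [-2, 0, -5]].
Solving (C − 4I)v = 0 gives the eigenspace spanned by (20, 40, -8).
With v_2 = 40, v = (20, 40, -8), so v_3 = -8.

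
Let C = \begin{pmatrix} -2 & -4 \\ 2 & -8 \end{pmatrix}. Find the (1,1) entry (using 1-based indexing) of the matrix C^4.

Characteristic polynomial: t^2 + 10t + 24 = (t + 4)(t + 6), so the eigenvalues are -6, -4.
t=-4: eigenvector (-2, -1).
t=-6: eigenvector (1, 1).
P = [[-2, 1], [-1, 1]], D = diag(-4, -6), P⁻¹ = [[-1, 1], [-1, 2]].
C⁴ = P·diag(256, 1296)·P⁻¹ = [[-784, 2080], [-1040, 2336]].
The requested entry is -784.

-784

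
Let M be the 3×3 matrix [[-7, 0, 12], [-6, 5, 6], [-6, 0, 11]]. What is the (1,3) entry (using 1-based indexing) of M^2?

48

Characteristic polynomial: λ^3 - 9λ^2 + 15λ + 25 = (λ - 5)^2(λ + 1), so the eigenvalues are -1, 5, 5.
λ=5: eigenvector (-1, -1, -1).
λ=5: eigenvector (1, 2, 1).
λ=-1: eigenvector (2, 1, 1).
P = [[-1, 1, 2], [-1, 2, 1], [-1, 1, 1]], D = diag(5, 5, -1), P⁻¹ = [[1, 1, -3], [0, 1, -1], [1, 0, -1]].
M² = P·diag(25, 25, 1)·P⁻¹ = [[-23, 0, 48], [-24, 25, 24], [-24, 0, 49]].
The requested entry is 48.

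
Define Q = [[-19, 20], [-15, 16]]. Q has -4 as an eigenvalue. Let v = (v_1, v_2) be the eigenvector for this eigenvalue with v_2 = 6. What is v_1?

8

Q + 4I = [[-15, 20], [-15, 20]].
Solving (Q + 4I)v = 0 gives the eigenspace spanned by (8, 6).
With v_2 = 6, v = (8, 6), so v_1 = 8.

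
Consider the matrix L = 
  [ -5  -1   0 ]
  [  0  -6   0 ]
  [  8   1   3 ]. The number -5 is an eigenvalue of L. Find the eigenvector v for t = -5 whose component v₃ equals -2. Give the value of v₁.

L + 5I = [[0, -1, 0], [0, -1, 0], [8, 1, 8]].
Solving (L + 5I)v = 0 gives the eigenspace spanned by (2, 0, -2).
With v₃ = -2, v = (2, 0, -2), so v₁ = 2.

2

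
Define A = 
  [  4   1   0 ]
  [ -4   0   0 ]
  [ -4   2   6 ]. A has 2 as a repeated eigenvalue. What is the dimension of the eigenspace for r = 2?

A − 2I = [[2, 1, 0], [-4, -2, 0], [-4, 2, 4]].
This matrix has rank 2, so its null space has dimension 3 − 2 = 1.

1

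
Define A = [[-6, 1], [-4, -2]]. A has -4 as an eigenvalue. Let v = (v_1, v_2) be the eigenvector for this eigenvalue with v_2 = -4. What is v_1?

A + 4I = [[-2, 1], [-4, 2]].
Solving (A + 4I)v = 0 gives the eigenspace spanned by (-2, -4).
With v_2 = -4, v = (-2, -4), so v_1 = -2.

-2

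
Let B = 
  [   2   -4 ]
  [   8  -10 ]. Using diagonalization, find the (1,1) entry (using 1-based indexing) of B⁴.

-1264

Characteristic polynomial: μ^2 + 8μ + 12 = (μ + 2)(μ + 6), so the eigenvalues are -6, -2.
μ=-6: eigenvector (-1, -2).
μ=-2: eigenvector (1, 1).
P = [[-1, 1], [-2, 1]], D = diag(-6, -2), P⁻¹ = [[1, -1], [2, -1]].
B⁴ = P·diag(1296, 16)·P⁻¹ = [[-1264, 1280], [-2560, 2576]].
The requested entry is -1264.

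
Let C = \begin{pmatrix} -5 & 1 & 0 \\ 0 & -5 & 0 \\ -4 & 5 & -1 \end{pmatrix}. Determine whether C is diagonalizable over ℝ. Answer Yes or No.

Characteristic polynomial: p(t) = t^3 + 11t^2 + 35t + 25 = (t + 1)(t + 5)^2.
t = -5 has algebraic multiplicity 2; rank(C + 5I) = 2, so geometric multiplicity = 1.
Geometric multiplicity < algebraic multiplicity, so C is not diagonalizable.

No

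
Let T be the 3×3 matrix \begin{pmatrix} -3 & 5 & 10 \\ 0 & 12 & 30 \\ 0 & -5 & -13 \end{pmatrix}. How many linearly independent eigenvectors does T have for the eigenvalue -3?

2

T + 3I = [[0, 5, 10], [0, 15, 30], [0, -5, -10]].
This matrix has rank 1, so its null space has dimension 3 − 1 = 2.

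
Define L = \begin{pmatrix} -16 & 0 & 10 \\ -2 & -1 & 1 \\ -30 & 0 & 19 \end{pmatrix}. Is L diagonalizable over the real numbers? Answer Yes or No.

No

Characteristic polynomial: p(λ) = λ^3 - 2λ^2 - 7λ - 4 = (λ - 4)(λ + 1)^2.
λ = -1 has algebraic multiplicity 2; rank(L + 1I) = 2, so geometric multiplicity = 1.
Geometric multiplicity < algebraic multiplicity, so L is not diagonalizable.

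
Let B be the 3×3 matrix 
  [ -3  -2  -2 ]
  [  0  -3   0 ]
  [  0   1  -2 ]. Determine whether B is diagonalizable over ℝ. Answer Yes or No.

Characteristic polynomial: p(μ) = μ^3 + 8μ^2 + 21μ + 18 = (μ + 2)(μ + 3)^2.
μ = -3 has algebraic multiplicity 2; rank(B + 3I) = 1, so geometric multiplicity = 2.
Every eigenvalue has geometric = algebraic multiplicity, so B is diagonalizable.

Yes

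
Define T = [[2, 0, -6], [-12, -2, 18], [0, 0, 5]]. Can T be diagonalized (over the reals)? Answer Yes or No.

Characteristic polynomial: p(r) = r^3 - 5r^2 - 4r + 20 = (r - 5)(r - 2)(r + 2).
All 3 eigenvalues are distinct, so T is diagonalizable.

Yes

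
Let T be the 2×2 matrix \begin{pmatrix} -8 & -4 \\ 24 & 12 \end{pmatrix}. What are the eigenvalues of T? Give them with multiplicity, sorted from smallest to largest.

0, 4

Characteristic polynomial: p(s) = s^2 - 4s = s(s - 4).
Roots (with multiplicity): 0, 4.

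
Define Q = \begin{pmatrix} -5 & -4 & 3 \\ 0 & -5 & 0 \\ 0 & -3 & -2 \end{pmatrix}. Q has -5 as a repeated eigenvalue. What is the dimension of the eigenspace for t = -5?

1

Q + 5I = [[0, -4, 3], [0, 0, 0], [0, -3, 3]].
This matrix has rank 2, so its null space has dimension 3 − 2 = 1.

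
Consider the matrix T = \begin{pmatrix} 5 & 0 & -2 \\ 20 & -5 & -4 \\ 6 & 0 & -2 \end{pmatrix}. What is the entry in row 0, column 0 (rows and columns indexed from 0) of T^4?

61

Characteristic polynomial: λ^3 + 2λ^2 - 13λ + 10 = (λ - 2)(λ - 1)(λ + 5), so the eigenvalues are -5, 1, 2.
λ=2: eigenvector (2, 4, 3).
λ=-5: eigenvector (0, 1, 0).
λ=1: eigenvector (1, 2, 2).
P = [[2, 0, 1], [4, 1, 2], [3, 0, 2]], D = diag(2, -5, 1), P⁻¹ = [[2, 0, -1], [-2, 1, 0], [-3, 0, 2]].
T⁴ = P·diag(16, 625, 1)·P⁻¹ = [[61, 0, -30], [-1128, 625, -60], [90, 0, -44]].
The requested entry is 61.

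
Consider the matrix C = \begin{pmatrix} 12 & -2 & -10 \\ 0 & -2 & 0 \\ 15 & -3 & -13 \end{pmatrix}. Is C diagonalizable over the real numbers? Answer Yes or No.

Characteristic polynomial: p(r) = r^3 + 3r^2 - 4r - 12 = (r - 2)(r + 2)(r + 3).
All 3 eigenvalues are distinct, so C is diagonalizable.

Yes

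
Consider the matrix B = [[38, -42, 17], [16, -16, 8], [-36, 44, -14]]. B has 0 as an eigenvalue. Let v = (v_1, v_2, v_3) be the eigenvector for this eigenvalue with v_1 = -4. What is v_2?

-2

B = [[38, -42, 17], [16, -16, 8], [-36, 44, -14]].
Solving (B)v = 0 gives the eigenspace spanned by (-4, -2, 4).
With v_1 = -4, v = (-4, -2, 4), so v_2 = -2.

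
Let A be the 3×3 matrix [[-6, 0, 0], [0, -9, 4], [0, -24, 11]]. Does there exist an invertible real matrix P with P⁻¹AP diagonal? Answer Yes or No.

Yes

Characteristic polynomial: p(r) = r^3 + 4r^2 - 15r - 18 = (r - 3)(r + 1)(r + 6).
All 3 eigenvalues are distinct, so A is diagonalizable.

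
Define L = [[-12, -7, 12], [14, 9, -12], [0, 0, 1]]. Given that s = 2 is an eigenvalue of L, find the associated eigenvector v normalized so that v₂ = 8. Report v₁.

L − 2I = [[-14, -7, 12], [14, 7, -12], [0, 0, -1]].
Solving (L − 2I)v = 0 gives the eigenspace spanned by (-4, 8, 0).
With v₂ = 8, v = (-4, 8, 0), so v₁ = -4.

-4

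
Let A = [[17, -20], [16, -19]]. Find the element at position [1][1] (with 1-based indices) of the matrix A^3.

113

Characteristic polynomial: λ^2 + 2λ - 3 = (λ - 1)(λ + 3), so the eigenvalues are -3, 1.
λ=-3: eigenvector (1, 1).
λ=1: eigenvector (-5, -4).
P = [[1, -5], [1, -4]], D = diag(-3, 1), P⁻¹ = [[-4, 5], [-1, 1]].
A³ = P·diag(-27, 1)·P⁻¹ = [[113, -140], [112, -139]].
The requested entry is 113.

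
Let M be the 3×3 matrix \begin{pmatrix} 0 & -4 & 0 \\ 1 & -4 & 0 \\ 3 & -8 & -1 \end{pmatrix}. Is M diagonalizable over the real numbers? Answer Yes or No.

No

Characteristic polynomial: p(λ) = λ^3 + 5λ^2 + 8λ + 4 = (λ + 1)(λ + 2)^2.
λ = -2 has algebraic multiplicity 2; rank(M + 2I) = 2, so geometric multiplicity = 1.
Geometric multiplicity < algebraic multiplicity, so M is not diagonalizable.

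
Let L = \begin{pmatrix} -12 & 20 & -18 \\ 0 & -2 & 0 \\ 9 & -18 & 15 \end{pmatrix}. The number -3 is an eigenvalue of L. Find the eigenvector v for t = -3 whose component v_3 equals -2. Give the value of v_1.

4

L + 3I = [[-9, 20, -18], [0, 1, 0], [9, -18, 18]].
Solving (L + 3I)v = 0 gives the eigenspace spanned by (4, 0, -2).
With v_3 = -2, v = (4, 0, -2), so v_1 = 4.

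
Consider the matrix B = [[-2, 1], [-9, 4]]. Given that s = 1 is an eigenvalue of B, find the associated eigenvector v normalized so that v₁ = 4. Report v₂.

B − 1I = [[-3, 1], [-9, 3]].
Solving (B − 1I)v = 0 gives the eigenspace spanned by (4, 12).
With v₁ = 4, v = (4, 12), so v₂ = 12.

12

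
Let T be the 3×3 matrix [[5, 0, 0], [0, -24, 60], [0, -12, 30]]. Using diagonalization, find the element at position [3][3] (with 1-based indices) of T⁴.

Characteristic polynomial: r^3 - 11r^2 + 30r = r(r - 6)(r - 5), so the eigenvalues are 0, 5, 6.
r=5: eigenvector (1, 0, 0).
r=0: eigenvector (0, 5, 2).
r=6: eigenvector (0, 2, 1).
P = [[1, 0, 0], [0, 5, 2], [0, 2, 1]], D = diag(5, 0, 6), P⁻¹ = [[1, 0, 0], [0, 1, -2], [0, -2, 5]].
T⁴ = P·diag(625, 0, 1296)·P⁻¹ = [[625, 0, 0], [0, -5184, 12960], [0, -2592, 6480]].
The requested entry is 6480.

6480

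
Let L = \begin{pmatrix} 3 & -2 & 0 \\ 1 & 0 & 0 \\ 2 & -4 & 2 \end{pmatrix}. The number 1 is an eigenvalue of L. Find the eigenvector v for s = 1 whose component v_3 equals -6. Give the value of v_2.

-3

L − 1I = [[2, -2, 0], [1, -1, 0], [2, -4, 1]].
Solving (L − 1I)v = 0 gives the eigenspace spanned by (-3, -3, -6).
With v_3 = -6, v = (-3, -3, -6), so v_2 = -3.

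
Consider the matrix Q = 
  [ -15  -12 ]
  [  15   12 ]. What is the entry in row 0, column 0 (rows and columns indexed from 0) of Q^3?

Characteristic polynomial: μ^2 + 3μ = μ(μ + 3), so the eigenvalues are -3, 0.
μ=-3: eigenvector (-1, 1).
μ=0: eigenvector (-4, 5).
P = [[-1, -4], [1, 5]], D = diag(-3, 0), P⁻¹ = [[-5, -4], [1, 1]].
Q³ = P·diag(-27, 0)·P⁻¹ = [[-135, -108], [135, 108]].
The requested entry is -135.

-135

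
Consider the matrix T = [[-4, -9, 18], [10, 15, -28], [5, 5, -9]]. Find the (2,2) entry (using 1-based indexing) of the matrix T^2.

Characteristic polynomial: μ^3 - 2μ^2 - 19μ + 20 = (μ - 5)(μ - 1)(μ + 4), so the eigenvalues are -4, 1, 5.
μ=-4: eigenvector (1, -2, -1).
μ=5: eigenvector (1, -1, 0).
μ=1: eigenvector (0, -2, -1).
P = [[1, 1, 0], [-2, -1, -2], [-1, 0, -1]], D = diag(-4, 5, 1), P⁻¹ = [[1, 1, -2], [0, -1, 2], [-1, -1, 1]].
T² = P·diag(16, 25, 1)·P⁻¹ = [[16, -9, 18], [-30, -5, 12], [-15, -15, 31]].
The requested entry is -5.

-5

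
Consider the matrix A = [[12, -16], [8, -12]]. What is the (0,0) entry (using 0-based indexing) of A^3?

Characteristic polynomial: s^2 - 16 = (s - 4)(s + 4), so the eigenvalues are -4, 4.
s=-4: eigenvector (1, 1).
s=4: eigenvector (-2, -1).
P = [[1, -2], [1, -1]], D = diag(-4, 4), P⁻¹ = [[-1, 2], [-1, 1]].
A³ = P·diag(-64, 64)·P⁻¹ = [[192, -256], [128, -192]].
The requested entry is 192.

192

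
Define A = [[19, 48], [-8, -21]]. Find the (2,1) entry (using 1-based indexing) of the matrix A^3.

Characteristic polynomial: μ^2 + 2μ - 15 = (μ - 3)(μ + 5), so the eigenvalues are -5, 3.
μ=-5: eigenvector (-2, 1).
μ=3: eigenvector (3, -1).
P = [[-2, 3], [1, -1]], D = diag(-5, 3), P⁻¹ = [[1, 3], [1, 2]].
A³ = P·diag(-125, 27)·P⁻¹ = [[331, 912], [-152, -429]].
The requested entry is -152.

-152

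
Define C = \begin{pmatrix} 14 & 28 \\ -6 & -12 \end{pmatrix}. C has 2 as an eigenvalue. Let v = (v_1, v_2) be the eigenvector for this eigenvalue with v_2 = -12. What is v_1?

C − 2I = [[12, 28], [-6, -14]].
Solving (C − 2I)v = 0 gives the eigenspace spanned by (28, -12).
With v_2 = -12, v = (28, -12), so v_1 = 28.

28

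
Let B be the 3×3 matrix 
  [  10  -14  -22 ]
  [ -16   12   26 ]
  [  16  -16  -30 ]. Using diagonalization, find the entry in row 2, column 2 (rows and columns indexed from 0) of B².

132

Characteristic polynomial: s^3 + 8s^2 + 4s - 48 = (s - 2)(s + 4)(s + 6), so the eigenvalues are -6, -4, 2.
s=-6: eigenvector (-1, 2, -2).
s=2: eigenvector (1, -1, 1).
s=-4: eigenvector (1, 1, 0).
P = [[-1, 1, 1], [2, -1, 1], [-2, 1, 0]], D = diag(-6, 2, -4), P⁻¹ = [[1, -1, -2], [2, -2, -3], [0, 1, 1]].
B² = P·diag(36, 4, 16)·P⁻¹ = [[-28, 44, 76], [64, -48, -116], [-64, 64, 132]].
The requested entry is 132.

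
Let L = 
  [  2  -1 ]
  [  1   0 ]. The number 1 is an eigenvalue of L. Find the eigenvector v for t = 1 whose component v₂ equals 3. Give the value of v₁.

3

L − 1I = [[1, -1], [1, -1]].
Solving (L − 1I)v = 0 gives the eigenspace spanned by (3, 3).
With v₂ = 3, v = (3, 3), so v₁ = 3.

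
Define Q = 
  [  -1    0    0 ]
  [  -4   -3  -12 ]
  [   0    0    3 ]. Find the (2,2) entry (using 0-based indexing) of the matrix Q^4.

Characteristic polynomial: μ^3 + μ^2 - 9μ - 9 = (μ - 3)(μ + 1)(μ + 3), so the eigenvalues are -3, -1, 3.
μ=-1: eigenvector (1, -2, 0).
μ=-3: eigenvector (0, 1, 0).
μ=3: eigenvector (0, -2, 1).
P = [[1, 0, 0], [-2, 1, -2], [0, 0, 1]], D = diag(-1, -3, 3), P⁻¹ = [[1, 0, 0], [2, 1, 2], [0, 0, 1]].
Q⁴ = P·diag(1, 81, 81)·P⁻¹ = [[1, 0, 0], [160, 81, 0], [0, 0, 81]].
The requested entry is 81.

81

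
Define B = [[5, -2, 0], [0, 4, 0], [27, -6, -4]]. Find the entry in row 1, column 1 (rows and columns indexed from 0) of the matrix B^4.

Characteristic polynomial: μ^3 - 5μ^2 - 16μ + 80 = (μ - 5)(μ - 4)(μ + 4), so the eigenvalues are -4, 4, 5.
μ=4: eigenvector (2, 1, 6).
μ=5: eigenvector (1, 0, 3).
μ=-4: eigenvector (0, 0, 1).
P = [[2, 1, 0], [1, 0, 0], [6, 3, 1]], D = diag(4, 5, -4), P⁻¹ = [[0, 1, 0], [1, -2, 0], [-3, 0, 1]].
B⁴ = P·diag(256, 625, 256)·P⁻¹ = [[625, -738, 0], [0, 256, 0], [1107, -2214, 256]].
The requested entry is 256.

256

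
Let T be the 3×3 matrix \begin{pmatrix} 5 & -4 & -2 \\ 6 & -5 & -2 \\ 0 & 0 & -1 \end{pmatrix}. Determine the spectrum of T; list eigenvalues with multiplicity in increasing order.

-1, -1, 1

Characteristic polynomial: p(s) = s^3 + s^2 - s - 1 = (s - 1)(s + 1)^2.
Roots (with multiplicity): -1, -1, 1.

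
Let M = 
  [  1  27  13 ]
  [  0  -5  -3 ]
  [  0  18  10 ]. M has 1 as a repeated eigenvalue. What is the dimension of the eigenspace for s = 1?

M − 1I = [[0, 27, 13], [0, -6, -3], [0, 18, 9]].
This matrix has rank 2, so its null space has dimension 3 − 2 = 1.

1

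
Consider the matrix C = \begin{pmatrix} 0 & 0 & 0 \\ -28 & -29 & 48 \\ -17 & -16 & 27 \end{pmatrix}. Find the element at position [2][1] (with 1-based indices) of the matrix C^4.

764

Characteristic polynomial: t^3 + 2t^2 - 15t = t(t - 3)(t + 5), so the eigenvalues are -5, 0, 3.
t=0: eigenvector (1, 4, 3).
t=3: eigenvector (0, -3, -2).
t=-5: eigenvector (0, 2, 1).
P = [[1, 0, 0], [4, -3, 2], [3, -2, 1]], D = diag(0, 3, -5), P⁻¹ = [[1, 0, 0], [2, 1, -2], [1, 2, -3]].
C⁴ = P·diag(0, 81, 625)·P⁻¹ = [[0, 0, 0], [764, 2257, -3264], [301, 1088, -1551]].
The requested entry is 764.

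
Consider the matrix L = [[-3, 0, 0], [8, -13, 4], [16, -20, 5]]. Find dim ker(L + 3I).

L + 3I = [[0, 0, 0], [8, -10, 4], [16, -20, 8]].
This matrix has rank 1, so its null space has dimension 3 − 1 = 2.

2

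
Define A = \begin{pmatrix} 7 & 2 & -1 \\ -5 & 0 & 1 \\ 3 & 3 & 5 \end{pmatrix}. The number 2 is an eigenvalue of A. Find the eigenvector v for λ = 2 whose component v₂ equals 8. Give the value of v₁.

A − 2I = [[5, 2, -1], [-5, -2, 1], [3, 3, 3]].
Solving (A − 2I)v = 0 gives the eigenspace spanned by (-4, 8, -4).
With v₂ = 8, v = (-4, 8, -4), so v₁ = -4.

-4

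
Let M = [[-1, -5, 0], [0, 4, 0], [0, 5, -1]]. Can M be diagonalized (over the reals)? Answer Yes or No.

Characteristic polynomial: p(λ) = λ^3 - 2λ^2 - 7λ - 4 = (λ - 4)(λ + 1)^2.
λ = -1 has algebraic multiplicity 2; rank(M + 1I) = 1, so geometric multiplicity = 2.
Every eigenvalue has geometric = algebraic multiplicity, so M is diagonalizable.

Yes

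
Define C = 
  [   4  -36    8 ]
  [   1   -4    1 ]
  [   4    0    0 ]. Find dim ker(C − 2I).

1

C − 2I = [[2, -36, 8], [1, -6, 1], [4, 0, -2]].
This matrix has rank 2, so its null space has dimension 3 − 2 = 1.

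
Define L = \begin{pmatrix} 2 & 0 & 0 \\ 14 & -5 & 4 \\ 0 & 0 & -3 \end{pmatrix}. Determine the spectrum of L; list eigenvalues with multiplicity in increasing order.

-5, -3, 2

Characteristic polynomial: p(λ) = λ^3 + 6λ^2 - λ - 30 = (λ - 2)(λ + 3)(λ + 5).
Roots (with multiplicity): -5, -3, 2.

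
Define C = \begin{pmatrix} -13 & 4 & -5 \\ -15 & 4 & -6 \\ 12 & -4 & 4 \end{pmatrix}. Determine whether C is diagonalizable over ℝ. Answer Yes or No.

No

Characteristic polynomial: p(s) = s^3 + 5s^2 + 8s + 4 = (s + 1)(s + 2)^2.
s = -2 has algebraic multiplicity 2; rank(C + 2I) = 2, so geometric multiplicity = 1.
Geometric multiplicity < algebraic multiplicity, so C is not diagonalizable.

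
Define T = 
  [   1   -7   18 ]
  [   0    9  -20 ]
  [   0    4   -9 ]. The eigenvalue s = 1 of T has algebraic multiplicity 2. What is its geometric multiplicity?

1

T − 1I = [[0, -7, 18], [0, 8, -20], [0, 4, -10]].
This matrix has rank 2, so its null space has dimension 3 − 2 = 1.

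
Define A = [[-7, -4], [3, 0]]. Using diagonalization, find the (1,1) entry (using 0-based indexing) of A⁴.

-444

Characteristic polynomial: t^2 + 7t + 12 = (t + 3)(t + 4), so the eigenvalues are -4, -3.
t=-4: eigenvector (4, -3).
t=-3: eigenvector (-1, 1).
P = [[4, -1], [-3, 1]], D = diag(-4, -3), P⁻¹ = [[1, 1], [3, 4]].
A⁴ = P·diag(256, 81)·P⁻¹ = [[781, 700], [-525, -444]].
The requested entry is -444.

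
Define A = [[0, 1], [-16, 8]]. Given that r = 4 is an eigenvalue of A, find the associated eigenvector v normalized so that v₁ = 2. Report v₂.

8

A − 4I = [[-4, 1], [-16, 4]].
Solving (A − 4I)v = 0 gives the eigenspace spanned by (2, 8).
With v₁ = 2, v = (2, 8), so v₂ = 8.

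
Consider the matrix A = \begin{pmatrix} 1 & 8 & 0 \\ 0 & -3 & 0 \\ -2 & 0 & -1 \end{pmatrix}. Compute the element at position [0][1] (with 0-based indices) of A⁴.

-160

Characteristic polynomial: t^3 + 3t^2 - t - 3 = (t - 1)(t + 1)(t + 3), so the eigenvalues are -3, -1, 1.
t=-1: eigenvector (0, 0, 1).
t=-3: eigenvector (-2, 1, -2).
t=1: eigenvector (1, 0, -1).
P = [[0, -2, 1], [0, 1, 0], [1, -2, -1]], D = diag(-1, -3, 1), P⁻¹ = [[1, 4, 1], [0, 1, 0], [1, 2, 0]].
A⁴ = P·diag(1, 81, 1)·P⁻¹ = [[1, -160, 0], [0, 81, 0], [0, -160, 1]].
The requested entry is -160.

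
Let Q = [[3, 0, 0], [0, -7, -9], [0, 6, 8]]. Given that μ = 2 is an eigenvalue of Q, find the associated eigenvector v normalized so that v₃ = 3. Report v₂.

Q − 2I = [[1, 0, 0], [0, -9, -9], [0, 6, 6]].
Solving (Q − 2I)v = 0 gives the eigenspace spanned by (0, -3, 3).
With v₃ = 3, v = (0, -3, 3), so v₂ = -3.

-3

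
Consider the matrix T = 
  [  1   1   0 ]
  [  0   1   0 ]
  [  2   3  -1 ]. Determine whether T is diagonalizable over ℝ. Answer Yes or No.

Characteristic polynomial: p(λ) = λ^3 - λ^2 - λ + 1 = (λ - 1)^2(λ + 1).
λ = 1 has algebraic multiplicity 2; rank(T − 1I) = 2, so geometric multiplicity = 1.
Geometric multiplicity < algebraic multiplicity, so T is not diagonalizable.

No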